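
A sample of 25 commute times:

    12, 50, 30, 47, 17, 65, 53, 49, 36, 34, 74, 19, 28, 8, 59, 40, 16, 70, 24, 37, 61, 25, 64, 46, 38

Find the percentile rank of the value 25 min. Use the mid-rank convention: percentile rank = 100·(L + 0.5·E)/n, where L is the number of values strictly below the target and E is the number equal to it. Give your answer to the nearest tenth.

26.0

Sorted: 8, 12, 16, 17, 19, 24, 25, 28, 30, 34, 36, 37, 38, 40, 46, 47, 49, 50, 53, 59, 61, 64, 65, 70, 74.
Count below 25: L = 6; count equal: E = 1; n = 25.
Percentile rank = 100·(6 + 0.5·1)/25 = 100·6.5/25 = 26.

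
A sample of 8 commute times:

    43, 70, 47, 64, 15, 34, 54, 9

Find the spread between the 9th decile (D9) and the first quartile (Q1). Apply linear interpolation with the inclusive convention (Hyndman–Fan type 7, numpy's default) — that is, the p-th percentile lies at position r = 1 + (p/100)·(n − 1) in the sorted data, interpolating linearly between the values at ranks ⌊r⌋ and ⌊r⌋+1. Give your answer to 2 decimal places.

36.55

Sorted: 9, 15, 34, 43, 47, 54, 64, 70.
n = 8.
P25: r = 2.75; ranks 2–3 are 15, 34; interpolating gives 29.25.
P90: r = 7.3; ranks 7–8 are 64, 70; interpolating gives 65.8.
Difference: 65.8 − 29.25 = 36.55.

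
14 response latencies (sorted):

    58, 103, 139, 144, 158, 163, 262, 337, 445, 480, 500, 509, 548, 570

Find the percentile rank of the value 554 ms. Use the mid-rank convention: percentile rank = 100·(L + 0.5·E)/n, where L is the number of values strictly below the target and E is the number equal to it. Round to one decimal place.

92.9

Count below 554: L = 13; count equal: E = 0; n = 14.
Percentile rank = 100·(13 + 0.5·0)/14 = 100·13/14 = 92.86.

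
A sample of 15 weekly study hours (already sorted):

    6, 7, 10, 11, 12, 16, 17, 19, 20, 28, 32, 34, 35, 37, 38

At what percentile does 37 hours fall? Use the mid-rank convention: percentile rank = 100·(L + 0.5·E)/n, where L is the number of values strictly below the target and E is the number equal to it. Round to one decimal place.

90.0

Count below 37: L = 13; count equal: E = 1; n = 15.
Percentile rank = 100·(13 + 0.5·1)/15 = 100·13.5/15 = 90.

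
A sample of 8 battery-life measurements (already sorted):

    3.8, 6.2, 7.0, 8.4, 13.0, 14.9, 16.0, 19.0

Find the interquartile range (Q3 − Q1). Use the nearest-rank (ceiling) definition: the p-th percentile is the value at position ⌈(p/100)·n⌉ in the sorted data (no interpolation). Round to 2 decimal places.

n = 8.
P25: rank ⌈25/100·8⌉ = 2 → 6.2.
P75: rank ⌈75/100·8⌉ = 6 → 14.9.
Difference: 14.9 − 6.2 = 8.7.

8.70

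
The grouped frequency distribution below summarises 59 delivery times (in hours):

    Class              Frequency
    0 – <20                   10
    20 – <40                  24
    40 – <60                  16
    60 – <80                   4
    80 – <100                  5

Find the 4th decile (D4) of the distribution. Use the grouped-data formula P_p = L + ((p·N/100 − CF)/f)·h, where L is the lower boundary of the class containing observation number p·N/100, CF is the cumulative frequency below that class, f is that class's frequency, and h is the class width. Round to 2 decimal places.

31.33

N = 59; target position k = 40/100 · 59 = 23.6.
Cumulative frequencies: 10, 34, 50, 54, 59.
Observation 23.6 falls in the class 20 – <40.
L = 20, CF = 10, f = 24, h = 20.
P40 = 20 + ((23.6 − 10)/24)·20 = 20 + 11.3333 = 31.3333.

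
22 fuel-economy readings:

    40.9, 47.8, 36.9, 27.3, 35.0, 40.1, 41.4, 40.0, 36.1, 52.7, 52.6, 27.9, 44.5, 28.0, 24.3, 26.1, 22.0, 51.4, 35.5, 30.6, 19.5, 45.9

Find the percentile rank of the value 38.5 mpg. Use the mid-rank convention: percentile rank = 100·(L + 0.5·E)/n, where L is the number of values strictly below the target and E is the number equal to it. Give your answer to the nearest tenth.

54.5

Sorted: 19.5, 22.0, 24.3, 26.1, 27.3, 27.9, 28.0, 30.6, 35.0, 35.5, 36.1, 36.9, 40.0, 40.1, 40.9, 41.4, 44.5, 45.9, 47.8, 51.4, 52.6, 52.7.
Count below 38.5: L = 12; count equal: E = 0; n = 22.
Percentile rank = 100·(12 + 0.5·0)/22 = 100·12/22 = 54.55.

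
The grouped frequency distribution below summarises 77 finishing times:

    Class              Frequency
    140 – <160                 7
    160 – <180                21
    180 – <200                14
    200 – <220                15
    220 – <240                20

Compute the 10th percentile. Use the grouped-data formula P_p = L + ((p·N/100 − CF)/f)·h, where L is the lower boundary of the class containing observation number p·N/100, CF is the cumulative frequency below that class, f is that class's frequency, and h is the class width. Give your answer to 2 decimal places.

N = 77; target position k = 10/100 · 77 = 7.7.
Cumulative frequencies: 7, 28, 42, 57, 77.
Observation 7.7 falls in the class 160 – <180.
L = 160, CF = 7, f = 21, h = 20.
P10 = 160 + ((7.7 − 7)/21)·20 = 160 + 0.666667 = 160.667.

160.67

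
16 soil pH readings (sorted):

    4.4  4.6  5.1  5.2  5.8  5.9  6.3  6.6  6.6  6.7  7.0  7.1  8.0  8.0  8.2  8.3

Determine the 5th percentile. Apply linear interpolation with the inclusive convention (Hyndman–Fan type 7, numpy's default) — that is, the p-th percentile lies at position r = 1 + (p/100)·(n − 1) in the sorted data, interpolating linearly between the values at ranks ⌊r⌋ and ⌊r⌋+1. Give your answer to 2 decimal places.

4.55

n = 16.
r = 1 + (5/100)·(16 − 1) = 1 + 0.75 = 1.75.
Rank 1 is 4.4 and rank 2 is 4.6.
Interpolate: 4.4 + 0.75·(4.6 − 4.4) = 4.4 + 0.75·0.2 = 4.55.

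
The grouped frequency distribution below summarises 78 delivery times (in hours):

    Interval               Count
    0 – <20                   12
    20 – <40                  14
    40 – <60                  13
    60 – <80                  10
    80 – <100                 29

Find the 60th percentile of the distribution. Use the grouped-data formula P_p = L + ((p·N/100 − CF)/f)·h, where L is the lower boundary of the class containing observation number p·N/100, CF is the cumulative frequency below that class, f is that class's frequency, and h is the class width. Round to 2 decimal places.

75.60

N = 78; target position k = 60/100 · 78 = 46.8.
Cumulative frequencies: 12, 26, 39, 49, 78.
Observation 46.8 falls in the class 60 – <80.
L = 60, CF = 39, f = 10, h = 20.
P60 = 60 + ((46.8 − 39)/10)·20 = 60 + 15.6 = 75.6.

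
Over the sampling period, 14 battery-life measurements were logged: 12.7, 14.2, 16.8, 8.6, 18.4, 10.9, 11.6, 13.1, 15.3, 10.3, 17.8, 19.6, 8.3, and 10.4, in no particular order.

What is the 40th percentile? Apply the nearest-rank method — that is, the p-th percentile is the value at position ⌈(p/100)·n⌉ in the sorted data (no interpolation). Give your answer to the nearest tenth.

Sorted: 8.3, 8.6, 10.3, 10.4, 10.9, 11.6, 12.7, 13.1, 14.2, 15.3, 16.8, 17.8, 18.4, 19.6.
n = 14.
Position = ⌈40/100 · 14⌉ = ⌈5.6⌉ = 6.
The value at rank 6 is 11.6.

11.6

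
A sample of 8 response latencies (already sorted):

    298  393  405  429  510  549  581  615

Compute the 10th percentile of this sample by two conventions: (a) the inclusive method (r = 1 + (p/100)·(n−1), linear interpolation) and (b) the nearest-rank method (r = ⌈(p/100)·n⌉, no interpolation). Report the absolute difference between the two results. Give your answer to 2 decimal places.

n = 8.
(a) r = 1.7; between ranks 1 (298) and 2 (393): 364.5.
(b) the nearest-rank method: rank 1 → 298.
|364.5 − 298| = 66.5.

66.50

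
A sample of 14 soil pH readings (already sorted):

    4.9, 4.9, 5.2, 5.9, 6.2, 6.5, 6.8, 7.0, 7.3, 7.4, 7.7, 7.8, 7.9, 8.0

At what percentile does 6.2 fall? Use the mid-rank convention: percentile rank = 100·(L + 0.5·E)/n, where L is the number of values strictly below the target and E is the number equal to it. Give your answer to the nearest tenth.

32.1

Count below 6.2: L = 4; count equal: E = 1; n = 14.
Percentile rank = 100·(4 + 0.5·1)/14 = 100·4.5/14 = 32.14.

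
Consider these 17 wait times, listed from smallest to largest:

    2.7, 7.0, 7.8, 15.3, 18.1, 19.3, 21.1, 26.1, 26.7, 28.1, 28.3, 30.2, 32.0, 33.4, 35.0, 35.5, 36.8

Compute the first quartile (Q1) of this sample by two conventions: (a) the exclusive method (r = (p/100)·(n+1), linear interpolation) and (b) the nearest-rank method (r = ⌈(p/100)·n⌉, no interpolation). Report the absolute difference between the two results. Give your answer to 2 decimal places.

1.40

n = 17.
(a) r = 4.5; between ranks 4 (15.3) and 5 (18.1): 16.7.
(b) the nearest-rank method: rank 5 → 18.1.
|16.7 − 18.1| = 1.4.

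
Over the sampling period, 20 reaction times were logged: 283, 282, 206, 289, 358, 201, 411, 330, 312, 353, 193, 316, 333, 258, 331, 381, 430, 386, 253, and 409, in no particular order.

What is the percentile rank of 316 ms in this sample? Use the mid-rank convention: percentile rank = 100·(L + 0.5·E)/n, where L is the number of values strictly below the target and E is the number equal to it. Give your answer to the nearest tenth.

Sorted: 193, 201, 206, 253, 258, 282, 283, 289, 312, 316, 330, 331, 333, 353, 358, 381, 386, 409, 411, 430.
Count below 316: L = 9; count equal: E = 1; n = 20.
Percentile rank = 100·(9 + 0.5·1)/20 = 100·9.5/20 = 47.5.

47.5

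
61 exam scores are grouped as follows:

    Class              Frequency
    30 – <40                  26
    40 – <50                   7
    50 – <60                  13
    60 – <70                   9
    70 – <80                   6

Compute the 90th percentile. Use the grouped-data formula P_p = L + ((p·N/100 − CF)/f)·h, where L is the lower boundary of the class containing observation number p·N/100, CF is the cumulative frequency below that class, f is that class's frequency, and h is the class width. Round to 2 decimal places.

N = 61; target position k = 90/100 · 61 = 54.9.
Cumulative frequencies: 26, 33, 46, 55, 61.
Observation 54.9 falls in the class 60 – <70.
L = 60, CF = 46, f = 9, h = 10.
P90 = 60 + ((54.9 − 46)/9)·10 = 60 + 9.88889 = 69.8889.

69.89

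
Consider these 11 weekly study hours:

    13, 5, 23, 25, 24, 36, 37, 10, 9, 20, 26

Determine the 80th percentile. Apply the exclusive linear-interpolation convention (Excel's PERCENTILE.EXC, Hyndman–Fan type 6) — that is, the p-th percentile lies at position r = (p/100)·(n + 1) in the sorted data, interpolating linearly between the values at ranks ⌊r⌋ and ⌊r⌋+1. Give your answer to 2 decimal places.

Sorted: 5, 9, 10, 13, 20, 23, 24, 25, 26, 36, 37.
n = 11.
r = (80/100)·(11 + 1) = 9.6.
Rank 9 is 26 and rank 10 is 36.
Interpolate: 26 + 0.6·(36 − 26) = 26 + 0.6·10 = 32.

32.00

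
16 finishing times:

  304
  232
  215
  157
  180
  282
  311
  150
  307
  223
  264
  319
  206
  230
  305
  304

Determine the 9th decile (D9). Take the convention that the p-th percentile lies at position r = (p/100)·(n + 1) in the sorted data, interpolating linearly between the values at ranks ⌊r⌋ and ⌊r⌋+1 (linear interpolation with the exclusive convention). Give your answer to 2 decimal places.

Sorted: 150, 157, 180, 206, 215, 223, 230, 232, 264, 282, 304, 304, 305, 307, 311, 319.
n = 16.
r = (90/100)·(16 + 1) = 15.3.
Rank 15 is 311 and rank 16 is 319.
Interpolate: 311 + 0.3·(319 − 311) = 311 + 0.3·8 = 313.4.

313.40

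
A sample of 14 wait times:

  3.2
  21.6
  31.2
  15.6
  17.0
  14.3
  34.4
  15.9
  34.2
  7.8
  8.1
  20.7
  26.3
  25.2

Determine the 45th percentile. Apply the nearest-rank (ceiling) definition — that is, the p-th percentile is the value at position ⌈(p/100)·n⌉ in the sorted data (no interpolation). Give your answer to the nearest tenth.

Sorted: 3.2, 7.8, 8.1, 14.3, 15.6, 15.9, 17.0, 20.7, 21.6, 25.2, 26.3, 31.2, 34.2, 34.4.
n = 14.
Position = ⌈45/100 · 14⌉ = ⌈6.3⌉ = 7.
The value at rank 7 is 17.0.

17.0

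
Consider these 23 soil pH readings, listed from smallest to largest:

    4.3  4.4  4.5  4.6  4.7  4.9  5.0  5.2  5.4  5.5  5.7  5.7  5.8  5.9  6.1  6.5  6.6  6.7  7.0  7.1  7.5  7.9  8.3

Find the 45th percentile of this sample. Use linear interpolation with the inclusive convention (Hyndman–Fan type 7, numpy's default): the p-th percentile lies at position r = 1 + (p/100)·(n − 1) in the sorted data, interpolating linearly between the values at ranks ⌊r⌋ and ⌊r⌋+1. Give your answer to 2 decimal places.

5.68

n = 23.
r = 1 + (45/100)·(23 − 1) = 1 + 9.9 = 10.9.
Rank 10 is 5.5 and rank 11 is 5.7.
Interpolate: 5.5 + 0.9·(5.7 − 5.5) = 5.5 + 0.9·0.2 = 5.68.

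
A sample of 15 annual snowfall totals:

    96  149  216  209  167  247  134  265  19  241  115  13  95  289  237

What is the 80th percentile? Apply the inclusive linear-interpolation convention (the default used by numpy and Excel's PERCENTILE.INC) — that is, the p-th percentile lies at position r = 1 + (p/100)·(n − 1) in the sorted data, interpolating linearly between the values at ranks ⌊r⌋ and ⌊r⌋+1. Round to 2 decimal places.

242.20

Sorted: 13, 19, 95, 96, 115, 134, 149, 167, 209, 216, 237, 241, 247, 265, 289.
n = 15.
r = 1 + (80/100)·(15 − 1) = 1 + 11.2 = 12.2.
Rank 12 is 241 and rank 13 is 247.
Interpolate: 241 + 0.2·(247 − 241) = 241 + 0.2·6 = 242.2.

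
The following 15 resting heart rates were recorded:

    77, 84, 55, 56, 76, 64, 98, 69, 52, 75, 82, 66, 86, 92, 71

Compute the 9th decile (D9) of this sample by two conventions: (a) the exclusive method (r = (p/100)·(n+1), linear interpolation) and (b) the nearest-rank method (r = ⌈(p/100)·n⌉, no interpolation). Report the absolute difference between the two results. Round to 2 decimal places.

2.40

Sorted: 52, 55, 56, 64, 66, 69, 71, 75, 76, 77, 82, 84, 86, 92, 98.
n = 15.
(a) r = 14.4; between ranks 14 (92) and 15 (98): 94.4.
(b) the nearest-rank method: rank 14 → 92.
|94.4 − 92| = 2.4.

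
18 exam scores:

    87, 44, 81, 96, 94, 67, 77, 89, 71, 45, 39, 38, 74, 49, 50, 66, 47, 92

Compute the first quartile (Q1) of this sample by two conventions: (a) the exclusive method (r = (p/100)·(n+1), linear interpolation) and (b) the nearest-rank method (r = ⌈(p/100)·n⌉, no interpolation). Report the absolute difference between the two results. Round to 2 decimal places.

Sorted: 38, 39, 44, 45, 47, 49, 50, 66, 67, 71, 74, 77, 81, 87, 89, 92, 94, 96.
n = 18.
(a) r = 4.75; between ranks 4 (45) and 5 (47): 46.5.
(b) the nearest-rank method: rank 5 → 47.
|46.5 − 47| = 0.5.

0.50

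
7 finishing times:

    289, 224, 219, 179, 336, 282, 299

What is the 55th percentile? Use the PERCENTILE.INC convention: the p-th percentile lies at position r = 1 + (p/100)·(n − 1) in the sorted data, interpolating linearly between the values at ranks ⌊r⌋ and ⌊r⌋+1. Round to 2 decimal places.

Sorted: 179, 219, 224, 282, 289, 299, 336.
n = 7.
r = 1 + (55/100)·(7 − 1) = 1 + 3.3 = 4.3.
Rank 4 is 282 and rank 5 is 289.
Interpolate: 282 + 0.3·(289 − 282) = 282 + 0.3·7 = 284.1.

284.10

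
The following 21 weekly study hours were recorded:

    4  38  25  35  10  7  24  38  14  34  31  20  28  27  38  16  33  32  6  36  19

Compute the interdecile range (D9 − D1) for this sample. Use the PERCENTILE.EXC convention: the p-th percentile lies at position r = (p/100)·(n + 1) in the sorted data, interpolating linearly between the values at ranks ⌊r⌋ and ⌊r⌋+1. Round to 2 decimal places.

31.80

Sorted: 4, 6, 7, 10, 14, 16, 19, 20, 24, 25, 27, 28, 31, 32, 33, 34, 35, 36, 38, 38, 38.
n = 21.
P10: r = 2.2; ranks 2–3 are 6, 7; interpolating gives 6.2.
P90: r = 19.8; ranks 19–20 are 38, 38; interpolating gives 38.
Difference: 38 − 6.2 = 31.8.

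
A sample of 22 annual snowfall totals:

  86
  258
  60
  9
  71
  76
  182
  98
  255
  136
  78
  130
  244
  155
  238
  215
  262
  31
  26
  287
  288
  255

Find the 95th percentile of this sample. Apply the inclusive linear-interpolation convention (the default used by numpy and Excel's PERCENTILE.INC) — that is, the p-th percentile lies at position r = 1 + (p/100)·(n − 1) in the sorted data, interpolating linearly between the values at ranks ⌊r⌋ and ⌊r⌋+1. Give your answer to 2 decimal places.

Sorted: 9, 26, 31, 60, 71, 76, 78, 86, 98, 130, 136, 155, 182, 215, 238, 244, 255, 255, 258, 262, 287, 288.
n = 22.
r = 1 + (95/100)·(22 − 1) = 1 + 19.95 = 20.95.
Rank 20 is 262 and rank 21 is 287.
Interpolate: 262 + 0.95·(287 − 262) = 262 + 0.95·25 = 285.75.

285.75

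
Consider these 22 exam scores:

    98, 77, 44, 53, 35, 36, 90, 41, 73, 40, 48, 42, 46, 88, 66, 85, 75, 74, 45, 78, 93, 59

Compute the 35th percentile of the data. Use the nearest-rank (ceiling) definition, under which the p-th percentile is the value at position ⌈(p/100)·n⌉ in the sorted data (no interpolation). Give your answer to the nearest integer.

Sorted: 35, 36, 40, 41, 42, 44, 45, 46, 48, 53, 59, 66, 73, 74, 75, 77, 78, 85, 88, 90, 93, 98.
n = 22.
Position = ⌈35/100 · 22⌉ = ⌈7.7⌉ = 8.
The value at rank 8 is 46.

46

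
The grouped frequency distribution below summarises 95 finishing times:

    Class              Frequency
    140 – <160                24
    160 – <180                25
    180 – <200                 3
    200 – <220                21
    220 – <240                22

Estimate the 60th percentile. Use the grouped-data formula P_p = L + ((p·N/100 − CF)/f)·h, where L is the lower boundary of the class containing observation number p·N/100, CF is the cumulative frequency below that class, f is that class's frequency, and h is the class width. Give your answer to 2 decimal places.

N = 95; target position k = 60/100 · 95 = 57.
Cumulative frequencies: 24, 49, 52, 73, 95.
Observation 57 falls in the class 200 – <220.
L = 200, CF = 52, f = 21, h = 20.
P60 = 200 + ((57 − 52)/21)·20 = 200 + 4.7619 = 204.762.

204.76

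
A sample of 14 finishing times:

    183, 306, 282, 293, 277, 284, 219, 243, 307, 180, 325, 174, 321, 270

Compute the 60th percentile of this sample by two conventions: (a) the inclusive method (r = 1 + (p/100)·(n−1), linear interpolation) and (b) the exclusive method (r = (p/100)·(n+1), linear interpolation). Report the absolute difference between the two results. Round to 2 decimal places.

Sorted: 174, 180, 183, 219, 243, 270, 277, 282, 284, 293, 306, 307, 321, 325.
n = 14.
(a) r = 8.8; between ranks 8 (282) and 9 (284): 283.6.
(b) r = 9 → value at rank 9 = 284.
|283.6 − 284| = 0.4.

0.40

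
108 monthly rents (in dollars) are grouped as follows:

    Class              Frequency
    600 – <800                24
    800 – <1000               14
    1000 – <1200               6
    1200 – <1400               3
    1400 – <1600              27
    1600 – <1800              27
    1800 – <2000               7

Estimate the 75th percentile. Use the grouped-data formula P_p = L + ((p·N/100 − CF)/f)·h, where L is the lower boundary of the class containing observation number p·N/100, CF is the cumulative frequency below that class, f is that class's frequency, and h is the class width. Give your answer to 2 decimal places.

N = 108; target position k = 75/100 · 108 = 81.
Cumulative frequencies: 24, 38, 44, 47, 74, 101, 108.
Observation 81 falls in the class 1600 – <1800.
L = 1600, CF = 74, f = 27, h = 200.
P75 = 1600 + ((81 − 74)/27)·200 = 1600 + 51.8519 = 1651.85.

1651.85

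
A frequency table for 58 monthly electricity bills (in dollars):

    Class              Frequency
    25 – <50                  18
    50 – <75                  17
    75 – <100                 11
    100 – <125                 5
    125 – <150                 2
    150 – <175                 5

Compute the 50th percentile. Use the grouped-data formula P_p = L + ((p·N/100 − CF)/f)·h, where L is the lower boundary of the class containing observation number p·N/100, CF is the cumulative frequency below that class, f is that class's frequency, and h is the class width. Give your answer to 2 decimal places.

66.18

N = 58; target position k = 50/100 · 58 = 29.
Cumulative frequencies: 18, 35, 46, 51, 53, 58.
Observation 29 falls in the class 50 – <75.
L = 50, CF = 18, f = 17, h = 25.
P50 = 50 + ((29 − 18)/17)·25 = 50 + 16.1765 = 66.1765.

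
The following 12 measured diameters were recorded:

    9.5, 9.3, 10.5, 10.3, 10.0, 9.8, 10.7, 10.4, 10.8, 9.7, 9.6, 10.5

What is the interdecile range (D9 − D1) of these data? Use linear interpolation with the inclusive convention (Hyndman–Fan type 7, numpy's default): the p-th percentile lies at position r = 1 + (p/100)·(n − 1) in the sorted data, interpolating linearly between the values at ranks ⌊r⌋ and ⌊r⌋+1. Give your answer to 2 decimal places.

1.17

Sorted: 9.3, 9.5, 9.6, 9.7, 9.8, 10.0, 10.3, 10.4, 10.5, 10.5, 10.7, 10.8.
n = 12.
P10: r = 2.1; ranks 2–3 are 9.5, 9.6; interpolating gives 9.51.
P90: r = 10.9; ranks 10–11 are 10.5, 10.7; interpolating gives 10.68.
Difference: 10.68 − 9.51 = 1.17.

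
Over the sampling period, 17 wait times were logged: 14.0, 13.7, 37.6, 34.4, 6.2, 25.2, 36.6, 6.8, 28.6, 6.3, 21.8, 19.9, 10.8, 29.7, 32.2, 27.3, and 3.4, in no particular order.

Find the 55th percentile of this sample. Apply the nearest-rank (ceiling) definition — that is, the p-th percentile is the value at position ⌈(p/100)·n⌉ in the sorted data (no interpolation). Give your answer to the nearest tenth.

25.2

Sorted: 3.4, 6.2, 6.3, 6.8, 10.8, 13.7, 14.0, 19.9, 21.8, 25.2, 27.3, 28.6, 29.7, 32.2, 34.4, 36.6, 37.6.
n = 17.
Position = ⌈55/100 · 17⌉ = ⌈9.35⌉ = 10.
The value at rank 10 is 25.2.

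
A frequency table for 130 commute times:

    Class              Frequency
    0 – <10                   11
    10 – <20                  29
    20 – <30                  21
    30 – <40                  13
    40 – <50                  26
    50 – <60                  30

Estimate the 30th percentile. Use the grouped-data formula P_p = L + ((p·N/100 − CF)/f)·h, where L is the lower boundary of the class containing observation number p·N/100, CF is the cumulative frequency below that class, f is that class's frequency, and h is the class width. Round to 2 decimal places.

N = 130; target position k = 30/100 · 130 = 39.
Cumulative frequencies: 11, 40, 61, 74, 100, 130.
Observation 39 falls in the class 10 – <20.
L = 10, CF = 11, f = 29, h = 10.
P30 = 10 + ((39 − 11)/29)·10 = 10 + 9.65517 = 19.6552.

19.66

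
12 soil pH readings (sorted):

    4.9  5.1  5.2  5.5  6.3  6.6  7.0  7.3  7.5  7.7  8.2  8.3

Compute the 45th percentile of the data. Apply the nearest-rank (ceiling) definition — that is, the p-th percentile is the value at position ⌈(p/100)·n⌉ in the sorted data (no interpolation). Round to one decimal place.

n = 12.
Position = ⌈45/100 · 12⌉ = ⌈5.4⌉ = 6.
The value at rank 6 is 6.6.

6.6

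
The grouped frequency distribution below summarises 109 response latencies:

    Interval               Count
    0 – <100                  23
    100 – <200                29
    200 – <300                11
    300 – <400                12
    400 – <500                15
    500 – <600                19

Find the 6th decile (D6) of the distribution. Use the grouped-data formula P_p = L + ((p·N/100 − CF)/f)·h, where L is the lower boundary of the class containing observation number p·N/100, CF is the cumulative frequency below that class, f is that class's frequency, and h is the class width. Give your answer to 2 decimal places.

N = 109; target position k = 60/100 · 109 = 65.4.
Cumulative frequencies: 23, 52, 63, 75, 90, 109.
Observation 65.4 falls in the class 300 – <400.
L = 300, CF = 63, f = 12, h = 100.
P60 = 300 + ((65.4 − 63)/12)·100 = 300 + 20 = 320.

320.00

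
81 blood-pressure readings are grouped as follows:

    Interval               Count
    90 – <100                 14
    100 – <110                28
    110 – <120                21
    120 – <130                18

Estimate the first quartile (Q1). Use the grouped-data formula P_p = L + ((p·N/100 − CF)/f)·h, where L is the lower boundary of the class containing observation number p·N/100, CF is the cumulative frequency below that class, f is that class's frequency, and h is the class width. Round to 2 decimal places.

102.23

N = 81; target position k = 25/100 · 81 = 20.25.
Cumulative frequencies: 14, 42, 63, 81.
Observation 20.25 falls in the class 100 – <110.
L = 100, CF = 14, f = 28, h = 10.
P25 = 100 + ((20.25 − 14)/28)·10 = 100 + 2.23214 = 102.232.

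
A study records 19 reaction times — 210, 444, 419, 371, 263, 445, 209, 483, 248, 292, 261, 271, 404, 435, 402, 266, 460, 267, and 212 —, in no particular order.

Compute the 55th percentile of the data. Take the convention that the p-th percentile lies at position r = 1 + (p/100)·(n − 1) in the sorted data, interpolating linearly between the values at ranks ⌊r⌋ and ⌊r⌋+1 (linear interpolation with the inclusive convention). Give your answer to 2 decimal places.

Sorted: 209, 210, 212, 248, 261, 263, 266, 267, 271, 292, 371, 402, 404, 419, 435, 444, 445, 460, 483.
n = 19.
r = 1 + (55/100)·(19 − 1) = 1 + 9.9 = 10.9.
Rank 10 is 292 and rank 11 is 371.
Interpolate: 292 + 0.9·(371 − 292) = 292 + 0.9·79 = 363.1.

363.10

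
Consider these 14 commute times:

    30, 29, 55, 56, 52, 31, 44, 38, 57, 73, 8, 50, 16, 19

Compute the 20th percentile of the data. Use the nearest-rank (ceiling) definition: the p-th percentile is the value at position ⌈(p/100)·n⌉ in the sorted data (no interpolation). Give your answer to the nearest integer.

Sorted: 8, 16, 19, 29, 30, 31, 38, 44, 50, 52, 55, 56, 57, 73.
n = 14.
Position = ⌈20/100 · 14⌉ = ⌈2.8⌉ = 3.
The value at rank 3 is 19.

19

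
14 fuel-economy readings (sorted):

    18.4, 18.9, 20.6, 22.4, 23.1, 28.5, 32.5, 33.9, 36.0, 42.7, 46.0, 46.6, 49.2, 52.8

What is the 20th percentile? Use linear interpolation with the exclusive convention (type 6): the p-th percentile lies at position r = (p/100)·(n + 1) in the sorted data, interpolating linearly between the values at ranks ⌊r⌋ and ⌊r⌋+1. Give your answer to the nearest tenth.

20.6

n = 14.
r = (20/100)·(14 + 1) = 3.
r is an integer, so P20 is the value at rank 3: 20.6.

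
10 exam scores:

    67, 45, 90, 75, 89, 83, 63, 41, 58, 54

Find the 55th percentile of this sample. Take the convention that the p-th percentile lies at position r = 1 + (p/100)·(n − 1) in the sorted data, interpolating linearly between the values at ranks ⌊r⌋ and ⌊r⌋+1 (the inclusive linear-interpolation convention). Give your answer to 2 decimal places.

Sorted: 41, 45, 54, 58, 63, 67, 75, 83, 89, 90.
n = 10.
r = 1 + (55/100)·(10 − 1) = 1 + 4.95 = 5.95.
Rank 5 is 63 and rank 6 is 67.
Interpolate: 63 + 0.95·(67 − 63) = 63 + 0.95·4 = 66.8.

66.80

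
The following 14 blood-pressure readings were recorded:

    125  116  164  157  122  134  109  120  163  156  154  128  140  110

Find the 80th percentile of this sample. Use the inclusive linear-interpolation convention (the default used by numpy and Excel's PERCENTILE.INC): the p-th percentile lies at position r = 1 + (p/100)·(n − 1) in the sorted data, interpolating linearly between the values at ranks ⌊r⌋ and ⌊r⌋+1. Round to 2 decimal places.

156.40

Sorted: 109, 110, 116, 120, 122, 125, 128, 134, 140, 154, 156, 157, 163, 164.
n = 14.
r = 1 + (80/100)·(14 − 1) = 1 + 10.4 = 11.4.
Rank 11 is 156 and rank 12 is 157.
Interpolate: 156 + 0.4·(157 − 156) = 156 + 0.4·1 = 156.4.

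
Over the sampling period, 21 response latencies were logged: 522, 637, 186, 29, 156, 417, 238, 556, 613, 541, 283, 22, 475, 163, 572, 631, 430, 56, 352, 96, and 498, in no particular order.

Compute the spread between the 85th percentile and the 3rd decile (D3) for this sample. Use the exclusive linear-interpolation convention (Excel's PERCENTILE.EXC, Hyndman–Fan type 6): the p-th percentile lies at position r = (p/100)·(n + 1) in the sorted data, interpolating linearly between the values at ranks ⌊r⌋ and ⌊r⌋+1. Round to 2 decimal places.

Sorted: 22, 29, 56, 96, 156, 163, 186, 238, 283, 352, 417, 430, 475, 498, 522, 541, 556, 572, 613, 631, 637.
n = 21.
P30: r = 6.6; ranks 6–7 are 163, 186; interpolating gives 176.8.
P85: r = 18.7; ranks 18–19 are 572, 613; interpolating gives 600.7.
Difference: 600.7 − 176.8 = 423.9.

423.90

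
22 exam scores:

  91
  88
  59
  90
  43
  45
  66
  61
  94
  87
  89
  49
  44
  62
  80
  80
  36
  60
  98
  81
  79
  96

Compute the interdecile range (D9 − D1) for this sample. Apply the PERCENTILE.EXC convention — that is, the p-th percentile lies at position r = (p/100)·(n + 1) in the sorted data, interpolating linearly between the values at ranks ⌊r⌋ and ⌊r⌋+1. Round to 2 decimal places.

Sorted: 36, 43, 44, 45, 49, 59, 60, 61, 62, 66, 79, 80, 80, 81, 87, 88, 89, 90, 91, 94, 96, 98.
n = 22.
P10: r = 2.3; ranks 2–3 are 43, 44; interpolating gives 43.3.
P90: r = 20.7; ranks 20–21 are 94, 96; interpolating gives 95.4.
Difference: 95.4 − 43.3 = 52.1.

52.10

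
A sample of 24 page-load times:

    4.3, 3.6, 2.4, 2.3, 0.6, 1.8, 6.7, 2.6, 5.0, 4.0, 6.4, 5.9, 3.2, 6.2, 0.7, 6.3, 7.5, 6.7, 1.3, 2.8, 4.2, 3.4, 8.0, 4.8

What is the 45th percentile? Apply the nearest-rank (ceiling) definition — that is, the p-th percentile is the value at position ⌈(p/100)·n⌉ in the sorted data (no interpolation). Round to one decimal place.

3.6

Sorted: 0.6, 0.7, 1.3, 1.8, 2.3, 2.4, 2.6, 2.8, 3.2, 3.4, 3.6, 4.0, 4.2, 4.3, 4.8, 5.0, 5.9, 6.2, 6.3, 6.4, 6.7, 6.7, 7.5, 8.0.
n = 24.
Position = ⌈45/100 · 24⌉ = ⌈10.8⌉ = 11.
The value at rank 11 is 3.6.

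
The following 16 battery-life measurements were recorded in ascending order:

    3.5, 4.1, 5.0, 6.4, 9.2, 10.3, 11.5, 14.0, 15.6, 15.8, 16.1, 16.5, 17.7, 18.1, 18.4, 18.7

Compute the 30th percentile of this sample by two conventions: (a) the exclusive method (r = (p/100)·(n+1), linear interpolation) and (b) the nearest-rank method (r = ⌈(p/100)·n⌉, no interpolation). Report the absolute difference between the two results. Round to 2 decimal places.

0.11

n = 16.
(a) r = 5.1; between ranks 5 (9.2) and 6 (10.3): 9.31.
(b) the nearest-rank method: rank 5 → 9.2.
|9.31 − 9.2| = 0.11.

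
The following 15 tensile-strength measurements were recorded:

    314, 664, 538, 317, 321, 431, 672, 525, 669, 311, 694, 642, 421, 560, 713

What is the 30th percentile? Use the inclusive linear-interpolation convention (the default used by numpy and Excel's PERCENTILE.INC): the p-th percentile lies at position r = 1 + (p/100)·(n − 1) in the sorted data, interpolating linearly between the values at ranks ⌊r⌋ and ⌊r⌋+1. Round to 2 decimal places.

423.00

Sorted: 311, 314, 317, 321, 421, 431, 525, 538, 560, 642, 664, 669, 672, 694, 713.
n = 15.
r = 1 + (30/100)·(15 − 1) = 1 + 4.2 = 5.2.
Rank 5 is 421 and rank 6 is 431.
Interpolate: 421 + 0.2·(431 − 421) = 421 + 0.2·10 = 423.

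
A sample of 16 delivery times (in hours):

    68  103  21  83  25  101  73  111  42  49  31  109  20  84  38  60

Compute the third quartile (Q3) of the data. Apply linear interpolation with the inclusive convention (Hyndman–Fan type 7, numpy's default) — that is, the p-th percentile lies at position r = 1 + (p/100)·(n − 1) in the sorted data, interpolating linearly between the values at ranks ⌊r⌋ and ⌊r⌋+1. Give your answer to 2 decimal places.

Sorted: 20, 21, 25, 31, 38, 42, 49, 60, 68, 73, 83, 84, 101, 103, 109, 111.
n = 16.
r = 1 + (75/100)·(16 − 1) = 1 + 11.25 = 12.25.
Rank 12 is 84 and rank 13 is 101.
Interpolate: 84 + 0.25·(101 − 84) = 84 + 0.25·17 = 88.25.

88.25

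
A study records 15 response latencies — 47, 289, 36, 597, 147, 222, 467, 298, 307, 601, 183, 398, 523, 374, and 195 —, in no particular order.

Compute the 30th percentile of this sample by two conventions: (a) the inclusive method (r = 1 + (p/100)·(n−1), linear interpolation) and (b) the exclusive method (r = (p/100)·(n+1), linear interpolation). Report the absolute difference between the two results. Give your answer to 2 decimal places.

7.80

Sorted: 36, 47, 147, 183, 195, 222, 289, 298, 307, 374, 398, 467, 523, 597, 601.
n = 15.
(a) r = 5.2; between ranks 5 (195) and 6 (222): 200.4.
(b) r = 4.8; between ranks 4 (183) and 5 (195): 192.6.
|200.4 − 192.6| = 7.8.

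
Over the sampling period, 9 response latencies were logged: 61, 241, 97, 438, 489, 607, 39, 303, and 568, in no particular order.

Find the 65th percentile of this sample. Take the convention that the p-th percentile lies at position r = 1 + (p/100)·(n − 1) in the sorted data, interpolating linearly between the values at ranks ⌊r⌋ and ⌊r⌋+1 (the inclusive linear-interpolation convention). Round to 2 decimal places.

448.20

Sorted: 39, 61, 97, 241, 303, 438, 489, 568, 607.
n = 9.
r = 1 + (65/100)·(9 − 1) = 1 + 5.2 = 6.2.
Rank 6 is 438 and rank 7 is 489.
Interpolate: 438 + 0.2·(489 − 438) = 438 + 0.2·51 = 448.2.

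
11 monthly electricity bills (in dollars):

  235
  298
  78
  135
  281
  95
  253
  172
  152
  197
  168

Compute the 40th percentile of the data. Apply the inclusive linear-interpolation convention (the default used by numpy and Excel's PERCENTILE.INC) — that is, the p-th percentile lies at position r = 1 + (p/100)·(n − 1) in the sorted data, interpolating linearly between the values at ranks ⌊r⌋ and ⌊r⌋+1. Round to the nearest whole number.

168

Sorted: 78, 95, 135, 152, 168, 172, 197, 235, 253, 281, 298.
n = 11.
r = 1 + (40/100)·(11 − 1) = 1 + 4 = 5.
r is an integer, so P40 is the value at rank 5: 168.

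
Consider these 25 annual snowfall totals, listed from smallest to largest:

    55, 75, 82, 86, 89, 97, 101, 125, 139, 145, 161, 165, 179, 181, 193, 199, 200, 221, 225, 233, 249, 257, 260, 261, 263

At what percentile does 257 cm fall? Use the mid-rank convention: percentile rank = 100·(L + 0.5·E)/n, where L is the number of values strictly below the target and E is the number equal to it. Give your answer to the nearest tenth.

Count below 257: L = 21; count equal: E = 1; n = 25.
Percentile rank = 100·(21 + 0.5·1)/25 = 100·21.5/25 = 86.

86.0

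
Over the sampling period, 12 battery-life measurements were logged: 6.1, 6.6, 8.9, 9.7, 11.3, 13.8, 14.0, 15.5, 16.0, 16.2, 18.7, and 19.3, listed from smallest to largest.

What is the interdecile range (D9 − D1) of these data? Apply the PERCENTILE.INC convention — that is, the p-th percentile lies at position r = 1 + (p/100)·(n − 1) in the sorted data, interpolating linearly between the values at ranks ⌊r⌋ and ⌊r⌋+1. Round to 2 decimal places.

n = 12.
P10: r = 2.1; ranks 2–3 are 6.6, 8.9; interpolating gives 6.83.
P90: r = 10.9; ranks 10–11 are 16.2, 18.7; interpolating gives 18.45.
Difference: 18.45 − 6.83 = 11.62.

11.62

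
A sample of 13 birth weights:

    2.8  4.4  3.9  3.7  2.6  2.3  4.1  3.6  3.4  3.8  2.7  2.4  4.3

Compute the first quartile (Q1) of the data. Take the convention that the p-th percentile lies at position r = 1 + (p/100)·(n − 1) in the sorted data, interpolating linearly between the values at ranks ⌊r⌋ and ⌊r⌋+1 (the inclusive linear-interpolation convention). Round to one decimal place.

2.7

Sorted: 2.3, 2.4, 2.6, 2.7, 2.8, 3.4, 3.6, 3.7, 3.8, 3.9, 4.1, 4.3, 4.4.
n = 13.
r = 1 + (25/100)·(13 − 1) = 1 + 3 = 4.
r is an integer, so P25 is the value at rank 4: 2.7.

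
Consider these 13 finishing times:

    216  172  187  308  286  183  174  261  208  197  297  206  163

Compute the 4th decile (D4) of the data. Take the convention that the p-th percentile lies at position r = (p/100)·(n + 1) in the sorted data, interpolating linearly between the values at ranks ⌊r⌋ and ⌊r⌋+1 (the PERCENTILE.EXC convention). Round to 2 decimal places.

193.00

Sorted: 163, 172, 174, 183, 187, 197, 206, 208, 216, 261, 286, 297, 308.
n = 13.
r = (40/100)·(13 + 1) = 5.6.
Rank 5 is 187 and rank 6 is 197.
Interpolate: 187 + 0.6·(197 − 187) = 187 + 0.6·10 = 193.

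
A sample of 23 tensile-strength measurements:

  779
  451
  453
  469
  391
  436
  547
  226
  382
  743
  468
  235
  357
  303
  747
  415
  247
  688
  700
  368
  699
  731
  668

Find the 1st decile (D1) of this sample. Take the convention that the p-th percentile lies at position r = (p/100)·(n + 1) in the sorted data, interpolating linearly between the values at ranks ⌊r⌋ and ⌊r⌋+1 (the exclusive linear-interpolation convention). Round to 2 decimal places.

Sorted: 226, 235, 247, 303, 357, 368, 382, 391, 415, 436, 451, 453, 468, 469, 547, 668, 688, 699, 700, 731, 743, 747, 779.
n = 23.
r = (10/100)·(23 + 1) = 2.4.
Rank 2 is 235 and rank 3 is 247.
Interpolate: 235 + 0.4·(247 − 235) = 235 + 0.4·12 = 239.8.

239.80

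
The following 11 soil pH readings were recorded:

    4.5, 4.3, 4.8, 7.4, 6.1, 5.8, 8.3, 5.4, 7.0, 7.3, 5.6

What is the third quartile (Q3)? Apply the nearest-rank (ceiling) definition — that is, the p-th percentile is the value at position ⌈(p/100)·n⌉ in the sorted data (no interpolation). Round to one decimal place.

Sorted: 4.3, 4.5, 4.8, 5.4, 5.6, 5.8, 6.1, 7.0, 7.3, 7.4, 8.3.
n = 11.
Position = ⌈75/100 · 11⌉ = ⌈8.25⌉ = 9.
The value at rank 9 is 7.3.

7.3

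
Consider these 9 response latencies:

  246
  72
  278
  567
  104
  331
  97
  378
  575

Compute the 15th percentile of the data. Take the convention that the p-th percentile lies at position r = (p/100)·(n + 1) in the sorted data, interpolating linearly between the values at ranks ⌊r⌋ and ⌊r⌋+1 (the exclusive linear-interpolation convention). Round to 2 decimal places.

Sorted: 72, 97, 104, 246, 278, 331, 378, 567, 575.
n = 9.
r = (15/100)·(9 + 1) = 1.5.
Rank 1 is 72 and rank 2 is 97.
Interpolate: 72 + 0.5·(97 − 72) = 72 + 0.5·25 = 84.5.

84.50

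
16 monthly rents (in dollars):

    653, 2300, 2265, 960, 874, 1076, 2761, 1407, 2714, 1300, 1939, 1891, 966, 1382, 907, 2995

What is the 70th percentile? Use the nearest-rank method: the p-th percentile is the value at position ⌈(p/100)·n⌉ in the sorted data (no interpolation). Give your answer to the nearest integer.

Sorted: 653, 874, 907, 960, 966, 1076, 1300, 1382, 1407, 1891, 1939, 2265, 2300, 2714, 2761, 2995.
n = 16.
Position = ⌈70/100 · 16⌉ = ⌈11.2⌉ = 12.
The value at rank 12 is 2265.

2265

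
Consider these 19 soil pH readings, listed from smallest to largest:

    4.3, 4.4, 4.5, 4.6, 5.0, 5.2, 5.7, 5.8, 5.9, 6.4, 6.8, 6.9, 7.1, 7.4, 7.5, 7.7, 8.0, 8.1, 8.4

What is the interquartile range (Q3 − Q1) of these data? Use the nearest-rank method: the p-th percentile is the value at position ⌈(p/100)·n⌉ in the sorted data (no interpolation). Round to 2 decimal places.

2.50

n = 19.
P25: rank ⌈25/100·19⌉ = 5 → 5.
P75: rank ⌈75/100·19⌉ = 15 → 7.5.
Difference: 7.5 − 5 = 2.5.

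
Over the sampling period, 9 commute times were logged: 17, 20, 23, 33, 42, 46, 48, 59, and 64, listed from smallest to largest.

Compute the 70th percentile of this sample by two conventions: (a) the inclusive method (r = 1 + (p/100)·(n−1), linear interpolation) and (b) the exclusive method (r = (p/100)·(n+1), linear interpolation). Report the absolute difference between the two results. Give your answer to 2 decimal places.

n = 9.
(a) r = 6.6; between ranks 6 (46) and 7 (48): 47.2.
(b) r = 7 → value at rank 7 = 48.
|47.2 − 48| = 0.8.

0.80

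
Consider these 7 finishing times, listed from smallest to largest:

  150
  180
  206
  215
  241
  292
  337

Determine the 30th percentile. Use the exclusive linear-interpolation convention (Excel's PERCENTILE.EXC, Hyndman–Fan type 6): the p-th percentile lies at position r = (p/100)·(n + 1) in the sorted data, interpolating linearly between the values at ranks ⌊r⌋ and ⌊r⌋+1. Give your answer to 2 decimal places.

n = 7.
r = (30/100)·(7 + 1) = 2.4.
Rank 2 is 180 and rank 3 is 206.
Interpolate: 180 + 0.4·(206 − 180) = 180 + 0.4·26 = 190.4.

190.40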